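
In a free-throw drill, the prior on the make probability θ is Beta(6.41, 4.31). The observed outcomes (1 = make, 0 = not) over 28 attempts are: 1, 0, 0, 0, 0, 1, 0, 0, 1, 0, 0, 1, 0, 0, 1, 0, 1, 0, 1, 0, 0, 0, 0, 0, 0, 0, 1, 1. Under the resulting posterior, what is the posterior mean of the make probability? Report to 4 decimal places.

0.3980

The Beta prior is conjugate to a Binomial/Bernoulli likelihood; the update adds successes to α and failures to β.
Posterior: Beta(α+k, β+n−k) = Beta(6.41+9, 4.31+19) = Beta(15.41, 23.31).
Posterior mean = α/(α+β) = 15.41/38.72 = 0.3980.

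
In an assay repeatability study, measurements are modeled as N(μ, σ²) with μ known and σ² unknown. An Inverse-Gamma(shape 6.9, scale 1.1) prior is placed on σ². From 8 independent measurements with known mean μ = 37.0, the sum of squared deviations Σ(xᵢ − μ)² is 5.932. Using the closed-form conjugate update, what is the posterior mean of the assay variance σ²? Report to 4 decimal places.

With known mean μ and an Inverse-Gamma(α, β) prior on σ², the Normal likelihood is conjugate: posterior is Inv-Gamma(α + n/2, β + Σ(xᵢ−μ)²/2).
Posterior: Inv-Gamma(6.9 + 8/2, 1.1 + 5.932/2) = Inv-Gamma(10.90, 4.0660).
E[σ²|data] = β/(α−1) = 4.0660/9.90 = 0.4107.

0.4107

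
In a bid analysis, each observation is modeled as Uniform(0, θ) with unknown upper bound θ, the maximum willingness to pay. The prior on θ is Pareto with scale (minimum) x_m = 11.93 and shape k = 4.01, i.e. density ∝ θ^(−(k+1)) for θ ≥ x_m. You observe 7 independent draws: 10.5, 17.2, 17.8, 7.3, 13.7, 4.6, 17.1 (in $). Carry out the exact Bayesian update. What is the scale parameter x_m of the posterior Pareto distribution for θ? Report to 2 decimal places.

17.80

A Pareto(scale x_m, shape k) prior on the upper bound θ of Uniform(0, θ) is conjugate: posterior is Pareto(max(x_m, max xᵢ), k + n).
Sample maximum = 17.8; prior scale x_m = 11.93 → posterior scale = max = 17.80.
Posterior shape = 4.01 + 7 = 11.01.
Posterior scale x_m = 17.80.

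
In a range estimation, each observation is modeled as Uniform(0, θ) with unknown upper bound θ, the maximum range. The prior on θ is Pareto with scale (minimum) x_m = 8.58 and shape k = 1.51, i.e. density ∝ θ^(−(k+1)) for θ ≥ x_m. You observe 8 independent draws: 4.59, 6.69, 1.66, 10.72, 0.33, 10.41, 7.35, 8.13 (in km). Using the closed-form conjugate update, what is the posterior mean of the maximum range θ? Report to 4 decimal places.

11.9797

A Pareto(scale x_m, shape k) prior on the upper bound θ of Uniform(0, θ) is conjugate: posterior is Pareto(max(x_m, max xᵢ), k + n).
Sample maximum = 10.72; prior scale x_m = 8.58 → posterior scale = max = 10.72.
Posterior shape = 1.51 + 8 = 9.51.
E[θ|data] = k·x_m/(k−1) = 9.51·10.72/8.51 = 11.9797.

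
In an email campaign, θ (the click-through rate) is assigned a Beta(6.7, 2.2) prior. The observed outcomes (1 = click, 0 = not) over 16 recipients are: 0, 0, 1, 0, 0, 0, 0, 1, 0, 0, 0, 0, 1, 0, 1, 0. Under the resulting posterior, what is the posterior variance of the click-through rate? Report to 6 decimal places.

0.009462

The Beta prior is conjugate to a Binomial/Bernoulli likelihood; the update adds successes to α and failures to β.
Posterior: Beta(α+k, β+n−k) = Beta(6.7+4, 2.2+12) = Beta(10.7, 14.2).
Var = αβ/((α+β)²(α+β+1)) = 10.7·14.2/(24.9²·25.9) = 0.009462.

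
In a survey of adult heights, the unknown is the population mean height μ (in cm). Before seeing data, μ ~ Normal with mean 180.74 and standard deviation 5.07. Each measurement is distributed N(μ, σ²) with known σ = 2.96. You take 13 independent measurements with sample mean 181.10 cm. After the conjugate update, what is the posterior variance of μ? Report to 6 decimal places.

For Normal data with known variance σ², a Normal(μ₀, σ₀²) prior on μ is conjugate. Posterior precision = 1/σ₀² + n/σ²; posterior mean is the precision-weighted average of μ₀ and x̄.
σ₀² = 5.07² = 25.7049, σ² = 2.96² = 8.7616; σ² + n·σ₀² = 8.7616 + 13·25.7049 = 342.9253.
Posterior precision = 1/σ₀² + n/σ² = 1/25.7049 + 13/8.7616 = (σ² + n·σ₀²)/(σ₀²σ²) = 342.9253/(25.7049·8.7616); posterior variance σₙ² = σ₀²σ²/(σ² + n·σ₀²) = 25.7049·8.7616/342.9253 = 0.656750.

0.656750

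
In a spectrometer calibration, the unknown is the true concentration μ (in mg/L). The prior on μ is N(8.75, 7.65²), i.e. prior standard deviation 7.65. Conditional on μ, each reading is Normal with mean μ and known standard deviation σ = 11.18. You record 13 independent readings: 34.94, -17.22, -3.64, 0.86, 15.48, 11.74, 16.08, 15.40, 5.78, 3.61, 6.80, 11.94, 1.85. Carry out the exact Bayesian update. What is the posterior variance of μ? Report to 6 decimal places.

For Normal data with known variance σ², a Normal(μ₀, σ₀²) prior on μ is conjugate. Posterior precision = 1/σ₀² + n/σ²; posterior mean is the precision-weighted average of μ₀ and x̄.
σ₀² = 7.65² = 58.5225, σ² = 11.18² = 124.9924; σ² + n·σ₀² = 124.9924 + 13·58.5225 = 885.7849.
Posterior precision = 1/σ₀² + n/σ² = 1/58.5225 + 13/124.9924 = (σ² + n·σ₀²)/(σ₀²σ²) = 885.7849/(58.5225·124.9924); posterior variance σₙ² = σ₀²σ²/(σ² + n·σ₀²) = 58.5225·124.9924/885.7849 = 8.258063.

8.258063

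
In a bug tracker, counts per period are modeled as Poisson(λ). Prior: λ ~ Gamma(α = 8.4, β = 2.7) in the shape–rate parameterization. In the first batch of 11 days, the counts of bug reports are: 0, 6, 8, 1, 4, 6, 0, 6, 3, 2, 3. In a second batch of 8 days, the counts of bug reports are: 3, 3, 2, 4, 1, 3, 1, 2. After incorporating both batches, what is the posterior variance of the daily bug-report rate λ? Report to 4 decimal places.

0.1410

With a Gamma(shape α, rate β) prior, the Poisson likelihood is conjugate: the posterior is Gamma(α + ΣXᵢ, β + n).
Batch 1: sum of counts S = 39 over n = 11 days.
After batch 1: Gamma(α+S, β+n) = Gamma(8.4+39, 2.7+11) = Gamma(47.4, 13.7).
Batch 2: sum of counts S = 19 over n = 8 days.
After batch 2: Gamma(α+S, β+n) = Gamma(47.4+19, 13.7+8) = Gamma(66.4, 21.7).
Var = α/β² = 66.4/21.7² = 0.1410.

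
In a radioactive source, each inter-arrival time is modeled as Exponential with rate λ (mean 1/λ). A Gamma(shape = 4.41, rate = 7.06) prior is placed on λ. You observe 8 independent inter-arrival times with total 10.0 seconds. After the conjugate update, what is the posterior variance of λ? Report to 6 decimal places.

0.042640

With a Gamma(shape α, rate β) prior on the exponential rate λ, the posterior after n observations with total T = Σxᵢ is Gamma(α+n, β+T).
Posterior: Gamma(4.41+8, 7.06+10.0) = Gamma(12.41, 17.06).
Var = α/β² = 0.042640.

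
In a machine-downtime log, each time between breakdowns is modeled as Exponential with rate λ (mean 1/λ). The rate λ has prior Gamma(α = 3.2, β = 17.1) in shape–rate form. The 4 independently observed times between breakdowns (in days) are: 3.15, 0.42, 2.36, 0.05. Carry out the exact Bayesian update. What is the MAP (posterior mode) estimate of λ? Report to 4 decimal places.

0.2686

With a Gamma(shape α, rate β) prior on the exponential rate λ, the posterior after n observations with total T = Σxᵢ is Gamma(α+n, β+T).
Sum of observations T = 5.98 days; n = 4.
Posterior: Gamma(3.2+4, 17.1+5.98) = Gamma(7.2, 23.08).
Mode = (α−1)/β = 0.2686.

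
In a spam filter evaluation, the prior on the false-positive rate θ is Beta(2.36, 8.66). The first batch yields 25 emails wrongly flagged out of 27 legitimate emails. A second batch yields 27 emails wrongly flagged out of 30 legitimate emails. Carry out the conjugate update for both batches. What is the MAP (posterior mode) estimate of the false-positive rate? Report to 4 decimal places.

0.8082

The Beta prior is conjugate to a Binomial/Bernoulli likelihood; the update adds successes to α and failures to β.
After batch 1: Beta(2.36+25, 8.66+2) = Beta(27.36, 10.66).
After batch 2: Beta(27.36+27, 10.66+3) = Beta(54.36, 13.66).
Mode of Beta(a,b) for a,b>1 is (a−1)/(a+b−2) = 53.36/66.02 = 0.8082.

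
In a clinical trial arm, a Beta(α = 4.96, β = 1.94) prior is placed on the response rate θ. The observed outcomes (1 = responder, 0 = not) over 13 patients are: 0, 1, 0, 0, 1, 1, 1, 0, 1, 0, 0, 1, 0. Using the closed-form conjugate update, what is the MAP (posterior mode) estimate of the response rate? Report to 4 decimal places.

0.5564

The Beta prior is conjugate to a Binomial/Bernoulli likelihood; the update adds successes to α and failures to β.
Posterior: Beta(α+k, β+n−k) = Beta(4.96+6, 1.94+7) = Beta(10.96, 8.94).
Mode of Beta(a,b) for a,b>1 is (a−1)/(a+b−2) = 9.96/17.90 = 0.5564.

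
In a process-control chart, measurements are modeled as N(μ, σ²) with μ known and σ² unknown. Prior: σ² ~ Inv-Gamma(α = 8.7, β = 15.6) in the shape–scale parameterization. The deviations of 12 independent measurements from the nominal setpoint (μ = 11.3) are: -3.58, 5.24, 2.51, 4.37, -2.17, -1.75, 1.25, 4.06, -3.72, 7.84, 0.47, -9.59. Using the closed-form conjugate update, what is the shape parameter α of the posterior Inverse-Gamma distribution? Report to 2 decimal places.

With known mean μ and an Inverse-Gamma(α, β) prior on σ², the Normal likelihood is conjugate: posterior is Inv-Gamma(α + n/2, β + Σ(xᵢ−μ)²/2).
Σ(xᵢ−μ)² = (-3.58)² + (5.24)² + (2.51)² + (4.37)² + (-2.17)² + (-1.75)² + (1.25)² + (4.06)² + (-3.72)² + (7.84)² + (0.47)² + (-9.59)² = 258.9815.
Posterior: Inv-Gamma(8.7 + 12/2, 15.6 + 258.9815/2) = Inv-Gamma(14.70, 145.09075).
Posterior α = 14.70.

14.70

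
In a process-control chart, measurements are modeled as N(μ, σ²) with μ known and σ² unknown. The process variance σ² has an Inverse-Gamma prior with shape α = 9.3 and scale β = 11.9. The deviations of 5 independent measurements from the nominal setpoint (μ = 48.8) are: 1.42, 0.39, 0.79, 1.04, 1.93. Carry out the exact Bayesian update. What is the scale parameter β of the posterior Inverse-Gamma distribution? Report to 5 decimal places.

With known mean μ and an Inverse-Gamma(α, β) prior on σ², the Normal likelihood is conjugate: posterior is Inv-Gamma(α + n/2, β + Σ(xᵢ−μ)²/2).
Σ(xᵢ−μ)² = (1.42)² + (0.39)² + (0.79)² + (1.04)² + (1.93)² = 7.5991.
Posterior: Inv-Gamma(9.3 + 5/2, 11.9 + 7.5991/2) = Inv-Gamma(11.80, 15.69955).
Posterior β = 15.69955.

15.69955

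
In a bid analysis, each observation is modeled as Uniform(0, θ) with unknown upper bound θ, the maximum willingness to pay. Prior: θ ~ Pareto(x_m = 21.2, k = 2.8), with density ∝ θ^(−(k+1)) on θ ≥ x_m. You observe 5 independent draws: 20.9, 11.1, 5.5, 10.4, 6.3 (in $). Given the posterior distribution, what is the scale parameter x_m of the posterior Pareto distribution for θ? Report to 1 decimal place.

A Pareto(scale x_m, shape k) prior on the upper bound θ of Uniform(0, θ) is conjugate: posterior is Pareto(max(x_m, max xᵢ), k + n).
Sample maximum = 20.9; prior scale x_m = 21.2 → posterior scale = max = 21.2.
Posterior shape = 2.8 + 5 = 7.8.
Posterior scale x_m = 21.2.

21.2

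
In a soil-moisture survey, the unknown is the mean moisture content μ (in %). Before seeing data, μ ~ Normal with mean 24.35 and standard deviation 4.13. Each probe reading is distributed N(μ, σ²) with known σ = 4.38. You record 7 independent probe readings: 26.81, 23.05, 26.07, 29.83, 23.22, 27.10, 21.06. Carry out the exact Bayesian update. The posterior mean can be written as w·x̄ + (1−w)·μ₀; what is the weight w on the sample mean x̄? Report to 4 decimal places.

For Normal data with known variance σ², a Normal(μ₀, σ₀²) prior on μ is conjugate. Posterior precision = 1/σ₀² + n/σ²; posterior mean is the precision-weighted average of μ₀ and x̄.
σ₀² = 4.13² = 17.0569, σ² = 4.38² = 19.1844. Prior precision 1/σ₀² = 1/17.0569; data precision n/σ² = 7/19.1844.
w = (n/σ²)/(1/σ₀² + n/σ²) = n·σ₀²/(σ² + n·σ₀²) = 7·17.0569/(19.1844 + 7·17.0569) = 119.3983/138.5827 = 0.8616.

0.8616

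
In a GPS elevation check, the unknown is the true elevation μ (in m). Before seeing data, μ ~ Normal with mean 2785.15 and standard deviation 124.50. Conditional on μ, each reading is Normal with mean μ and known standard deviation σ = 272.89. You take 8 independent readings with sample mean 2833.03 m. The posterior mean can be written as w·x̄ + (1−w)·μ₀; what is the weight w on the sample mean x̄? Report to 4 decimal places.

0.6248

For Normal data with known variance σ², a Normal(μ₀, σ₀²) prior on μ is conjugate. Posterior precision = 1/σ₀² + n/σ²; posterior mean is the precision-weighted average of μ₀ and x̄.
σ₀² = 124.50² = 15500.25, σ² = 272.89² = 74468.9521. Prior precision 1/σ₀² = 1/15500.25; data precision n/σ² = 8/74468.9521.
w = (n/σ²)/(1/σ₀² + n/σ²) = n·σ₀²/(σ² + n·σ₀²) = 8·15500.25/(74468.9521 + 8·15500.25) = 124002/198470.9521 = 0.6248.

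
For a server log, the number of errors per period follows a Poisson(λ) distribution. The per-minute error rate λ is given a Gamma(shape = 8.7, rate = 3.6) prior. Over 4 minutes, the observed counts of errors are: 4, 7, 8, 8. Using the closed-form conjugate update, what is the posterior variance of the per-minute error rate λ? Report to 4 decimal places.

0.6181

With a Gamma(shape α, rate β) prior, the Poisson likelihood is conjugate: the posterior is Gamma(α + ΣXᵢ, β + n).
Sum of counts S = 27 over n = 4 minutes.
Posterior: Gamma(α+S, β+n) = Gamma(8.7+27, 3.6+4) = Gamma(35.7, 7.6).
Var = α/β² = 35.7/7.6² = 0.6181.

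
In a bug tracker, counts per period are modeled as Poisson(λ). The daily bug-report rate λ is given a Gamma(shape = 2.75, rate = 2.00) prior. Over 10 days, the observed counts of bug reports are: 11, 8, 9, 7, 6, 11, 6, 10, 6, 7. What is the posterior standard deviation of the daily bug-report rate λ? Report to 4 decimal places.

0.7626

With a Gamma(shape α, rate β) prior, the Poisson likelihood is conjugate: the posterior is Gamma(α + ΣXᵢ, β + n).
Sum of counts S = 81 over n = 10 days.
Posterior: Gamma(α+S, β+n) = Gamma(2.75+81, 2.00+10) = Gamma(83.75, 12.00).
SD = √α/β = √83.75/12.00 = 0.7626.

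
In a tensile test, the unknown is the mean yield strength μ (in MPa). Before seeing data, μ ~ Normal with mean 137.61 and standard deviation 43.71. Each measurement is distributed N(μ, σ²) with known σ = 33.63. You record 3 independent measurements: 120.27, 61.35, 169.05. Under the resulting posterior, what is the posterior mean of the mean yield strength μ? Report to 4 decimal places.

For Normal data with known variance σ², a Normal(μ₀, σ₀²) prior on μ is conjugate. Posterior precision = 1/σ₀² + n/σ²; posterior mean is the precision-weighted average of μ₀ and x̄.
Σxᵢ = 120.27 + 61.35 + 169.05 = 350.67, so n·x̄ = 350.67.
σ₀² = 43.71² = 1910.5641, σ² = 33.63² = 1130.9769; σ² + n·σ₀² = 1130.9769 + 3·1910.5641 = 6862.6692.
Posterior mean = (μ₀/σ₀² + n·x̄/σ²)/(1/σ₀² + n/σ²) = (σ²·μ₀ + σ₀²·n·x̄)/(σ² + n·σ₀²) = (1130.9769·137.61 + 1910.5641·350.67)/6862.6692 = 825611.244156/6862.6692 = 120.3047.

120.3047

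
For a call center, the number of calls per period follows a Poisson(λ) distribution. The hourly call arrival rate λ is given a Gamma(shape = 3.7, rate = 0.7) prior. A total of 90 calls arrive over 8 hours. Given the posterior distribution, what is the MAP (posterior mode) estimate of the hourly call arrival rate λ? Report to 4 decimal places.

10.6552

With a Gamma(shape α, rate β) prior, the Poisson likelihood is conjugate: the posterior is Gamma(α + ΣXᵢ, β + n).
Posterior: Gamma(α+S, β+n) = Gamma(3.7+90, 0.7+8) = Gamma(93.7, 8.7).
Mode of Gamma(α,β) for α≥1 is (α−1)/β = 92.7/8.7 = 10.6552.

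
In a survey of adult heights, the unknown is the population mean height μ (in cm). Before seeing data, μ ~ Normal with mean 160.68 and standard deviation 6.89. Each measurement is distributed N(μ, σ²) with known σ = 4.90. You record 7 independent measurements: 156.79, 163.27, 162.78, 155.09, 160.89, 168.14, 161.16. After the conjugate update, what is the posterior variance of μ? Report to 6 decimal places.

For Normal data with known variance σ², a Normal(μ₀, σ₀²) prior on μ is conjugate. Posterior precision = 1/σ₀² + n/σ²; posterior mean is the precision-weighted average of μ₀ and x̄.
σ₀² = 6.89² = 47.4721, σ² = 4.90² = 24.01; σ² + n·σ₀² = 24.01 + 7·47.4721 = 356.3147.
Posterior precision = 1/σ₀² + n/σ² = 1/47.4721 + 7/24.01 = (σ² + n·σ₀²)/(σ₀²σ²) = 356.3147/(47.4721·24.01); posterior variance σₙ² = σ₀²σ²/(σ² + n·σ₀²) = 47.4721·24.01/356.3147 = 3.198872.

3.198872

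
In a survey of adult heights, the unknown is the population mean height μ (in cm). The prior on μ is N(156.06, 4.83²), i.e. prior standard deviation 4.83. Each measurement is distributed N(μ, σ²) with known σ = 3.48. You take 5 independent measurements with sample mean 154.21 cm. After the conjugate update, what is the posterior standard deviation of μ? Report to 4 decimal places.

1.4813

For Normal data with known variance σ², a Normal(μ₀, σ₀²) prior on μ is conjugate. Posterior precision = 1/σ₀² + n/σ²; posterior mean is the precision-weighted average of μ₀ and x̄.
σ₀² = 4.83² = 23.3289, σ² = 3.48² = 12.1104; σ² + n·σ₀² = 12.1104 + 5·23.3289 = 128.7549.
Posterior precision = 1/σ₀² + n/σ² = 1/23.3289 + 5/12.1104 = (σ² + n·σ₀²)/(σ₀²σ²) = 128.7549/(23.3289·12.1104); posterior variance σₙ² = σ₀²σ²/(σ² + n·σ₀²) = 23.3289·12.1104/128.7549 = 2.194265.
Posterior SD = √σₙ² = √(23.3289·12.1104/128.7549) = 1.4813.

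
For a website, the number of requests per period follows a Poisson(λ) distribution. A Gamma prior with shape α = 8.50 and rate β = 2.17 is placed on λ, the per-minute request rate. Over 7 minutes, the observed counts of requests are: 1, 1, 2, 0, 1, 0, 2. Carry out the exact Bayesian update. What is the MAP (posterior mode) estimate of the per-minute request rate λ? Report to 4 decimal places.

With a Gamma(shape α, rate β) prior, the Poisson likelihood is conjugate: the posterior is Gamma(α + ΣXᵢ, β + n).
Sum of counts S = 7 over n = 7 minutes.
Posterior: Gamma(α+S, β+n) = Gamma(8.50+7, 2.17+7) = Gamma(15.50, 9.17).
Mode of Gamma(α,β) for α≥1 is (α−1)/β = 14.50/9.17 = 1.5812.

1.5812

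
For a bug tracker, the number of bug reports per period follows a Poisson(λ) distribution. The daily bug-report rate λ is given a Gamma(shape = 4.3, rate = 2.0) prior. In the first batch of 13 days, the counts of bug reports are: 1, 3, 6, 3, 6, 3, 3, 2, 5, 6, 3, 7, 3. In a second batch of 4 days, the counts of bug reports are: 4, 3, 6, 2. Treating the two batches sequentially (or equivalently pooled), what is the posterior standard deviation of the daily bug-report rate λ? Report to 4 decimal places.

0.4413

With a Gamma(shape α, rate β) prior, the Poisson likelihood is conjugate: the posterior is Gamma(α + ΣXᵢ, β + n).
Batch 1: sum of counts S = 51 over n = 13 days.
After batch 1: Gamma(α+S, β+n) = Gamma(4.3+51, 2.0+13) = Gamma(55.3, 15.0).
Batch 2: sum of counts S = 15 over n = 4 days.
After batch 2: Gamma(α+S, β+n) = Gamma(55.3+15, 15.0+4) = Gamma(70.3, 19.0).
SD = √α/β = √70.3/19.0 = 0.4413.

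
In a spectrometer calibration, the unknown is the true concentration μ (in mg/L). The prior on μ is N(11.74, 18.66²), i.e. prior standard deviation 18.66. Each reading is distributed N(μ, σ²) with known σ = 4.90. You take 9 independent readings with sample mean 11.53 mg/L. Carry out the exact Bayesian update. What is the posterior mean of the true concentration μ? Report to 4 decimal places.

For Normal data with known variance σ², a Normal(μ₀, σ₀²) prior on μ is conjugate. Posterior precision = 1/σ₀² + n/σ²; posterior mean is the precision-weighted average of μ₀ and x̄.
n·x̄ = 9·11.53 = 103.77.
σ₀² = 18.66² = 348.1956, σ² = 4.90² = 24.01; σ² + n·σ₀² = 24.01 + 9·348.1956 = 3157.7704.
Posterior mean = (μ₀/σ₀² + n·x̄/σ²)/(1/σ₀² + n/σ²) = (σ²·μ₀ + σ₀²·n·x̄)/(σ² + n·σ₀²) = (24.01·11.74 + 348.1956·103.77)/3157.7704 = 36414.134812/3157.7704 = 11.5316.

11.5316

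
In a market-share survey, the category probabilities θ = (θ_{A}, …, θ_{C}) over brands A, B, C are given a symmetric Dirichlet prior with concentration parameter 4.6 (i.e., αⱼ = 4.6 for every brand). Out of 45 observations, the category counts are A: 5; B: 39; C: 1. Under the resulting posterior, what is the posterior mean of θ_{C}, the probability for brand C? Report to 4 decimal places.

0.0952

The Dirichlet prior is conjugate to the Multinomial likelihood: each posterior αⱼ = prior αⱼ + observed count nⱼ.
Posterior concentration: (9.6, 43.6, 5.6), total = 58.8.
E[θ_{C}|data] = α_{C}/Σα = 5.6/58.8 = 0.0952.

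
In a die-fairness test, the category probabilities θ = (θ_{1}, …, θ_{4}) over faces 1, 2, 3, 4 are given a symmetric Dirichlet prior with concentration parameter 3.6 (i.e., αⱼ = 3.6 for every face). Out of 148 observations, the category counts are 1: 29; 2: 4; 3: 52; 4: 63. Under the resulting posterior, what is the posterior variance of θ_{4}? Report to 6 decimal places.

0.001481

The Dirichlet prior is conjugate to the Multinomial likelihood: each posterior αⱼ = prior αⱼ + observed count nⱼ.
Posterior concentration: (32.6, 7.6, 55.6, 66.6), total = 162.4.
Var[θ_j] = α_j(Σα−α_j)/((Σα)²(Σα+1)) = 66.6·95.8/(162.4²·163.4) = 0.001481.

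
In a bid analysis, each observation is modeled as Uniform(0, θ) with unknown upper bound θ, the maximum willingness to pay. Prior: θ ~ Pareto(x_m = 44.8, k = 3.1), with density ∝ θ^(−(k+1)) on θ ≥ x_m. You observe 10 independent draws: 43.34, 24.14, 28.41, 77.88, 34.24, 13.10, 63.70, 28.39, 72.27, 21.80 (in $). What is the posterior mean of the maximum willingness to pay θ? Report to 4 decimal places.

A Pareto(scale x_m, shape k) prior on the upper bound θ of Uniform(0, θ) is conjugate: posterior is Pareto(max(x_m, max xᵢ), k + n).
Sample maximum = 77.88; prior scale x_m = 44.8 → posterior scale = max = 77.88.
Posterior shape = 3.1 + 10 = 13.1.
E[θ|data] = k·x_m/(k−1) = 13.1·77.88/12.1 = 84.3164.

84.3164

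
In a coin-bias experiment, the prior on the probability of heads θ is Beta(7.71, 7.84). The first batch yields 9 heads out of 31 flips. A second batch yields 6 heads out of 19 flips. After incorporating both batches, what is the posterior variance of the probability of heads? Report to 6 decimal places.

The Beta prior is conjugate to a Binomial/Bernoulli likelihood; the update adds successes to α and failures to β.
After batch 1: Beta(7.71+9, 7.84+22) = Beta(16.71, 29.84).
After batch 2: Beta(16.71+6, 29.84+13) = Beta(22.71, 42.84).
Var = αβ/((α+β)²(α+β+1)) = 22.71·42.84/(65.55²·66.55) = 0.003402.

0.003402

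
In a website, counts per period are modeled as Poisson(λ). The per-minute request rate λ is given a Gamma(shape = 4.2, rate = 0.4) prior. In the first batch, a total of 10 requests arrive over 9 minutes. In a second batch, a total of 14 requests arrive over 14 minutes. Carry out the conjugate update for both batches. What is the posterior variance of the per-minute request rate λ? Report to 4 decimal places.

0.0515

With a Gamma(shape α, rate β) prior, the Poisson likelihood is conjugate: the posterior is Gamma(α + ΣXᵢ, β + n).
After batch 1: Gamma(α+S, β+n) = Gamma(4.2+10, 0.4+9) = Gamma(14.2, 9.4).
After batch 2: Gamma(α+S, β+n) = Gamma(14.2+14, 9.4+14) = Gamma(28.2, 23.4).
Var = α/β² = 28.2/23.4² = 0.0515.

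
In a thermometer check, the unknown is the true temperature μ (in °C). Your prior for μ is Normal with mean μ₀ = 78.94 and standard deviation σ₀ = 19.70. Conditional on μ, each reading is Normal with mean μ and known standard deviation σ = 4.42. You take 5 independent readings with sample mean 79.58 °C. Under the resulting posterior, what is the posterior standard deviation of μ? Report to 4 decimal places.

1.9668

For Normal data with known variance σ², a Normal(μ₀, σ₀²) prior on μ is conjugate. Posterior precision = 1/σ₀² + n/σ²; posterior mean is the precision-weighted average of μ₀ and x̄.
σ₀² = 19.70² = 388.09, σ² = 4.42² = 19.5364; σ² + n·σ₀² = 19.5364 + 5·388.09 = 1959.9864.
Posterior precision = 1/σ₀² + n/σ² = 1/388.09 + 5/19.5364 = (σ² + n·σ₀²)/(σ₀²σ²) = 1959.9864/(388.09·19.5364); posterior variance σₙ² = σ₀²σ²/(σ² + n·σ₀²) = 388.09·19.5364/1959.9864 = 3.868334.
Posterior SD = √σₙ² = √(388.09·19.5364/1959.9864) = 1.9668.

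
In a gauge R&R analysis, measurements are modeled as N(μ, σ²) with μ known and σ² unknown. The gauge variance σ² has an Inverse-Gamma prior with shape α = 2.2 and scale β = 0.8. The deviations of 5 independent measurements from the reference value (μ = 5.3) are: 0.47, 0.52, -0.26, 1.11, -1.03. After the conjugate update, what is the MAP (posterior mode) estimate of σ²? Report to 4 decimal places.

0.3905

With known mean μ and an Inverse-Gamma(α, β) prior on σ², the Normal likelihood is conjugate: posterior is Inv-Gamma(α + n/2, β + Σ(xᵢ−μ)²/2).
Σ(xᵢ−μ)² = (0.47)² + (0.52)² + (-0.26)² + (1.11)² + (-1.03)² = 2.8519.
Posterior: Inv-Gamma(2.2 + 5/2, 0.8 + 2.8519/2) = Inv-Gamma(4.70, 2.22595).
Mode = β/(α+1) = 2.22595/5.70 = 0.3905.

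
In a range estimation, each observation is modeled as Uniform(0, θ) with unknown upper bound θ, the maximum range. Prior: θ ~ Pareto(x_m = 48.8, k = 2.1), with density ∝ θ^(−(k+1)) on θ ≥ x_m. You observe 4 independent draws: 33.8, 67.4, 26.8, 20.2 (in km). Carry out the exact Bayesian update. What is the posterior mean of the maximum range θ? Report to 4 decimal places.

A Pareto(scale x_m, shape k) prior on the upper bound θ of Uniform(0, θ) is conjugate: posterior is Pareto(max(x_m, max xᵢ), k + n).
Sample maximum = 67.4; prior scale x_m = 48.8 → posterior scale = max = 67.4.
Posterior shape = 2.1 + 4 = 6.1.
E[θ|data] = k·x_m/(k−1) = 6.1·67.4/5.1 = 80.6157.

80.6157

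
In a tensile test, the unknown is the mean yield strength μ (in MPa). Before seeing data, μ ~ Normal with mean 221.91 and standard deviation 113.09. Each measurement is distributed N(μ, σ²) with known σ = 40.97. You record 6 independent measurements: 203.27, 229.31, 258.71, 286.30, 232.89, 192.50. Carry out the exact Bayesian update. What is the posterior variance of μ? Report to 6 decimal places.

For Normal data with known variance σ², a Normal(μ₀, σ₀²) prior on μ is conjugate. Posterior precision = 1/σ₀² + n/σ²; posterior mean is the precision-weighted average of μ₀ and x̄.
σ₀² = 113.09² = 12789.3481, σ² = 40.97² = 1678.5409; σ² + n·σ₀² = 1678.5409 + 6·12789.3481 = 78414.6295.
Posterior precision = 1/σ₀² + n/σ² = 1/12789.3481 + 6/1678.5409 = (σ² + n·σ₀²)/(σ₀²σ²) = 78414.6295/(12789.3481·1678.5409); posterior variance σₙ² = σ₀²σ²/(σ² + n·σ₀²) = 12789.3481·1678.5409/78414.6295 = 273.768352.

273.768352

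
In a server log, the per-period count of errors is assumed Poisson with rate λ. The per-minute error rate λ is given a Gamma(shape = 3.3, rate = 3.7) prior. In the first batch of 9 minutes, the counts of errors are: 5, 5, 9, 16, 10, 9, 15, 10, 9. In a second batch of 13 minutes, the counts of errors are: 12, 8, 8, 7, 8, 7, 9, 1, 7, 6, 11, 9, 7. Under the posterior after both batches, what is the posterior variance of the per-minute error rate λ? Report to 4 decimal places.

With a Gamma(shape α, rate β) prior, the Poisson likelihood is conjugate: the posterior is Gamma(α + ΣXᵢ, β + n).
Batch 1: sum of counts S = 88 over n = 9 minutes.
After batch 1: Gamma(α+S, β+n) = Gamma(3.3+88, 3.7+9) = Gamma(91.3, 12.7).
Batch 2: sum of counts S = 100 over n = 13 minutes.
After batch 2: Gamma(α+S, β+n) = Gamma(91.3+100, 12.7+13) = Gamma(191.3, 25.7).
Var = α/β² = 191.3/25.7² = 0.2896.

0.2896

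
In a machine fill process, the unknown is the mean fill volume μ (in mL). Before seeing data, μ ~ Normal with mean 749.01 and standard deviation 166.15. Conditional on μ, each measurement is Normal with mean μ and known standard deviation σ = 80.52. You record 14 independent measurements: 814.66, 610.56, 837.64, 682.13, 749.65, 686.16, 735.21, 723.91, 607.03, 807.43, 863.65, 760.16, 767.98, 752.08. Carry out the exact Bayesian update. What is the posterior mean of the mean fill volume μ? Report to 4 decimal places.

742.8357

For Normal data with known variance σ², a Normal(μ₀, σ₀²) prior on μ is conjugate. Posterior precision = 1/σ₀² + n/σ²; posterior mean is the precision-weighted average of μ₀ and x̄.
Σxᵢ = 814.66 + 610.56 + 837.64 + 682.13 + 749.65 + 686.16 + 735.21 + 723.91 + 607.03 + 807.43 + 863.65 + 760.16 + 767.98 + 752.08 = 10398.25, so n·x̄ = 10398.25.
σ₀² = 166.15² = 27605.8225, σ² = 80.52² = 6483.4704; σ² + n·σ₀² = 6483.4704 + 14·27605.8225 = 392964.9854.
Posterior mean = (μ₀/σ₀² + n·x̄/σ²)/(1/σ₀² + n/σ²) = (σ²·μ₀ + σ₀²·n·x̄)/(σ² + n·σ₀²) = (6483.4704·749.01 + 27605.8225·10398.25)/392964.9854 = 291908427.974929/392964.9854 = 742.8357.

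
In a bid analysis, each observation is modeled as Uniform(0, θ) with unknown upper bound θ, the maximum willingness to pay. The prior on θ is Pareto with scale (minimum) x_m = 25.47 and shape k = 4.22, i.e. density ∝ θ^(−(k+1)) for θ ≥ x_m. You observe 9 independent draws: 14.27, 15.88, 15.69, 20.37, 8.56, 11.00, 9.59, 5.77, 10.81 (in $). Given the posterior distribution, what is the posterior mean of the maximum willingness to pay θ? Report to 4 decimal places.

27.5543

A Pareto(scale x_m, shape k) prior on the upper bound θ of Uniform(0, θ) is conjugate: posterior is Pareto(max(x_m, max xᵢ), k + n).
Sample maximum = 20.37; prior scale x_m = 25.47 → posterior scale = max = 25.47.
Posterior shape = 4.22 + 9 = 13.22.
E[θ|data] = k·x_m/(k−1) = 13.22·25.47/12.22 = 27.5543.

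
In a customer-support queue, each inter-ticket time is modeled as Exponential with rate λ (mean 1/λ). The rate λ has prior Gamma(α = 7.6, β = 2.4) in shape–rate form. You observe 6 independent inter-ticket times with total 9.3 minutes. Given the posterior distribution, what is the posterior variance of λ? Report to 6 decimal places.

With a Gamma(shape α, rate β) prior on the exponential rate λ, the posterior after n observations with total T = Σxᵢ is Gamma(α+n, β+T).
Posterior: Gamma(7.6+6, 2.4+9.3) = Gamma(13.6, 11.7).
Var = α/β² = 0.099350.

0.099350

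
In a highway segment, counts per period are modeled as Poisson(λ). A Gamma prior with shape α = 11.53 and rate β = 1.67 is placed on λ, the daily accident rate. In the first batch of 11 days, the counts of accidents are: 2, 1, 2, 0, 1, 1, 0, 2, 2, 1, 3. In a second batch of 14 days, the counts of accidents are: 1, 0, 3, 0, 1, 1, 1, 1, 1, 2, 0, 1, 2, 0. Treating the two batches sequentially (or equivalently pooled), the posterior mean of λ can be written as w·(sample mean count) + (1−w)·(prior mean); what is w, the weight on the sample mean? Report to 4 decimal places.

With a Gamma(shape α, rate β) prior, the Poisson likelihood is conjugate: the posterior is Gamma(α + ΣXᵢ, β + n).
Total number of days: n = 11 + 14 = 25.
Posterior mean = (α₀+S)/(β₀+n) = [n/(β₀+n)]·(S/n) + [β₀/(β₀+n)]·(α₀/β₀), so only n and β₀ enter the weight.
Weight on data w = n/(β₀+n) = 25/(1.67+25) = 25/26.67 = 0.9374.

0.9374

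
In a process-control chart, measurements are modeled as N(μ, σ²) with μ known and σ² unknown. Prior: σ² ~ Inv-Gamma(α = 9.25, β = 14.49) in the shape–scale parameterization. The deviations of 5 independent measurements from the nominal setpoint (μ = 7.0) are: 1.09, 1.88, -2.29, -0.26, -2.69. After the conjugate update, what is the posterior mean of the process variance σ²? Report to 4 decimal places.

2.1512

With known mean μ and an Inverse-Gamma(α, β) prior on σ², the Normal likelihood is conjugate: posterior is Inv-Gamma(α + n/2, β + Σ(xᵢ−μ)²/2).
Σ(xᵢ−μ)² = (1.09)² + (1.88)² + (-2.29)² + (-0.26)² + (-2.69)² = 17.2703.
Posterior: Inv-Gamma(9.25 + 5/2, 14.49 + 17.2703/2) = Inv-Gamma(11.75, 23.12515).
E[σ²|data] = β/(α−1) = 23.12515/10.75 = 2.1512.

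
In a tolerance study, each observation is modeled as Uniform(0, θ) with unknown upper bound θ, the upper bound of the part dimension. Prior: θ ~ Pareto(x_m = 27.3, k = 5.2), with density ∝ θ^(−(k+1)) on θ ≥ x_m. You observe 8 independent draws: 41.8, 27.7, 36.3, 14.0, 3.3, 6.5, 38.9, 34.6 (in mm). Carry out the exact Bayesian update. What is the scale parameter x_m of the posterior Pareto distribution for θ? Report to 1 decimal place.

41.8

A Pareto(scale x_m, shape k) prior on the upper bound θ of Uniform(0, θ) is conjugate: posterior is Pareto(max(x_m, max xᵢ), k + n).
Sample maximum = 41.8; prior scale x_m = 27.3 → posterior scale = max = 41.8.
Posterior shape = 5.2 + 8 = 13.2.
Posterior scale x_m = 41.8.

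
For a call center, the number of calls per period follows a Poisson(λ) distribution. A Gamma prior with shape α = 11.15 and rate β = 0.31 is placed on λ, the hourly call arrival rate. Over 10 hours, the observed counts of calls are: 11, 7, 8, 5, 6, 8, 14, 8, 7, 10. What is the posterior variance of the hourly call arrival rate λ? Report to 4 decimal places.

With a Gamma(shape α, rate β) prior, the Poisson likelihood is conjugate: the posterior is Gamma(α + ΣXᵢ, β + n).
Sum of counts S = 84 over n = 10 hours.
Posterior: Gamma(α+S, β+n) = Gamma(11.15+84, 0.31+10) = Gamma(95.15, 10.31).
Var = α/β² = 95.15/10.31² = 0.8951.

0.8951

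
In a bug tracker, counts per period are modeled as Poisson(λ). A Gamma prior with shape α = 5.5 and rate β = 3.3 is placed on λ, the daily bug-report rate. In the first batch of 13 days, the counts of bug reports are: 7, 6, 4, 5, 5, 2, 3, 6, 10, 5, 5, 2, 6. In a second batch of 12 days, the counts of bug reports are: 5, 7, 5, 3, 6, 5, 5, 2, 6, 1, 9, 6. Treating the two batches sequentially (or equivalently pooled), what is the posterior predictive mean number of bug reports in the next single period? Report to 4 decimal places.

With a Gamma(shape α, rate β) prior, the Poisson likelihood is conjugate: the posterior is Gamma(α + ΣXᵢ, β + n).
Batch 1: sum of counts S = 66 over n = 13 days.
After batch 1: Gamma(α+S, β+n) = Gamma(5.5+66, 3.3+13) = Gamma(71.5, 16.3).
Batch 2: sum of counts S = 60 over n = 12 days.
After batch 2: Gamma(α+S, β+n) = Gamma(71.5+60, 16.3+12) = Gamma(131.5, 28.3).
The predictive distribution for one future period is NegBinom with mean α/β = 4.6466.

4.6466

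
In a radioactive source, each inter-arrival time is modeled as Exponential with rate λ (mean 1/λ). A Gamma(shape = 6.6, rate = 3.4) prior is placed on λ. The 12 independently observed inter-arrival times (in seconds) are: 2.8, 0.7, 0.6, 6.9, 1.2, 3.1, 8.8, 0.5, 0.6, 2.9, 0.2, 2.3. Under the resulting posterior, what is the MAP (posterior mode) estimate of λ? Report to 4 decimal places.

0.5176

With a Gamma(shape α, rate β) prior on the exponential rate λ, the posterior after n observations with total T = Σxᵢ is Gamma(α+n, β+T).
Sum of observations T = 30.6 seconds; n = 12.
Posterior: Gamma(6.6+12, 3.4+30.6) = Gamma(18.6, 34.0).
Mode = (α−1)/β = 0.5176.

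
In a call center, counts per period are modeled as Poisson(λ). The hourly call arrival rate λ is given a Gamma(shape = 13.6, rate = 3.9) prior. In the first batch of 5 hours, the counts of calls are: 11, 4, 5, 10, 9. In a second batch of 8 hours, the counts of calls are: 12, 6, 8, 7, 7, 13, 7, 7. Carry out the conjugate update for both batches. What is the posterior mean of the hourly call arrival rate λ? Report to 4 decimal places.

With a Gamma(shape α, rate β) prior, the Poisson likelihood is conjugate: the posterior is Gamma(α + ΣXᵢ, β + n).
Batch 1: sum of counts S = 39 over n = 5 hours.
After batch 1: Gamma(α+S, β+n) = Gamma(13.6+39, 3.9+5) = Gamma(52.6, 8.9).
Batch 2: sum of counts S = 67 over n = 8 hours.
After batch 2: Gamma(α+S, β+n) = Gamma(52.6+67, 8.9+8) = Gamma(119.6, 16.9).
Posterior mean = α/β = 119.6/16.9 = 7.0769.

7.0769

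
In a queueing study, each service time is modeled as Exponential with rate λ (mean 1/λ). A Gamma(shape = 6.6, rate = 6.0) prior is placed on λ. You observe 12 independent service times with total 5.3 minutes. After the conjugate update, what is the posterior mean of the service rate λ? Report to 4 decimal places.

1.6460

With a Gamma(shape α, rate β) prior on the exponential rate λ, the posterior after n observations with total T = Σxᵢ is Gamma(α+n, β+T).
Posterior: Gamma(6.6+12, 6.0+5.3) = Gamma(18.6, 11.3).
Posterior mean of λ = α/β = 18.6/11.3 = 1.6460.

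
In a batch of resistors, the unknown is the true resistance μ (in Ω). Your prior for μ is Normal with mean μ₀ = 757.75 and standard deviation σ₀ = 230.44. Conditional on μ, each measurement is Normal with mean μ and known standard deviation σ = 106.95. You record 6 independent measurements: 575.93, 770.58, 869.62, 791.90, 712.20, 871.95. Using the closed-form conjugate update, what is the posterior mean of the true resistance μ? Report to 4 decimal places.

765.0995

For Normal data with known variance σ², a Normal(μ₀, σ₀²) prior on μ is conjugate. Posterior precision = 1/σ₀² + n/σ²; posterior mean is the precision-weighted average of μ₀ and x̄.
Σxᵢ = 575.93 + 770.58 + 869.62 + 791.90 + 712.20 + 871.95 = 4592.18, so n·x̄ = 4592.18.
σ₀² = 230.44² = 53102.5936, σ² = 106.95² = 11438.3025; σ² + n·σ₀² = 11438.3025 + 6·53102.5936 = 330053.8641.
Posterior mean = (μ₀/σ₀² + n·x̄/σ²)/(1/σ₀² + n/σ²) = (σ²·μ₀ + σ₀²·n·x̄)/(σ² + n·σ₀²) = (11438.3025·757.75 + 53102.5936·4592.18)/330053.8641 = 252524041.997423/330053.8641 = 765.0995.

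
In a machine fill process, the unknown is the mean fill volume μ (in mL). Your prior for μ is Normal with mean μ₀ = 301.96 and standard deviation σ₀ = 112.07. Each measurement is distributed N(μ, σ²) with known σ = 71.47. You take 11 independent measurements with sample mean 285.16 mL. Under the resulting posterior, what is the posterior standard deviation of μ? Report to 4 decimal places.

For Normal data with known variance σ², a Normal(μ₀, σ₀²) prior on μ is conjugate. Posterior precision = 1/σ₀² + n/σ²; posterior mean is the precision-weighted average of μ₀ and x̄.
σ₀² = 112.07² = 12559.6849, σ² = 71.47² = 5107.9609; σ² + n·σ₀² = 5107.9609 + 11·12559.6849 = 143264.4948.
Posterior precision = 1/σ₀² + n/σ² = 1/12559.6849 + 11/5107.9609 = (σ² + n·σ₀²)/(σ₀²σ²) = 143264.4948/(12559.6849·5107.9609); posterior variance σₙ² = σ₀²σ²/(σ² + n·σ₀²) = 12559.6849·5107.9609/143264.4948 = 447.803760.
Posterior SD = √σₙ² = √(12559.6849·5107.9609/143264.4948) = 21.1614.

21.1614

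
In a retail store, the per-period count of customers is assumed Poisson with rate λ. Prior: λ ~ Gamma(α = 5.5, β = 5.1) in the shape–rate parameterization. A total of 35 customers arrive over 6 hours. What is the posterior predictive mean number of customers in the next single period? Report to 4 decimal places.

3.6486

With a Gamma(shape α, rate β) prior, the Poisson likelihood is conjugate: the posterior is Gamma(α + ΣXᵢ, β + n).
Posterior: Gamma(α+S, β+n) = Gamma(5.5+35, 5.1+6) = Gamma(40.5, 11.1).
The predictive distribution for one future period is NegBinom with mean α/β = 3.6486.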